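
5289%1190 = 529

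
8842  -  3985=4857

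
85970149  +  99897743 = 185867892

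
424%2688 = 424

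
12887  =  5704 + 7183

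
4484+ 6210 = 10694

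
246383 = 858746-612363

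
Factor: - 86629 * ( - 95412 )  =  2^2*3^1*7951^1*86629^1=8265446148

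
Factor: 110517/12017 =561/61= 3^1*11^1 * 17^1* 61^( - 1)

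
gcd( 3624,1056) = 24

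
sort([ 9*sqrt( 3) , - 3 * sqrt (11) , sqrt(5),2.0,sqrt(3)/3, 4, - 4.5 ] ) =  [ - 3*sqrt( 11), - 4.5,sqrt( 3)/3, 2.0, sqrt( 5 ),  4, 9*sqrt(3)]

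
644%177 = 113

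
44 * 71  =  3124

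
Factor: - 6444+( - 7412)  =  -2^5*433^1 = - 13856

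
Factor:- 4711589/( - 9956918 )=2^( - 1 )*29^( - 1) * 313^1 *15053^1*171671^( - 1 )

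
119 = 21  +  98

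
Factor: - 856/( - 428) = 2^1 =2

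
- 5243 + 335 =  - 4908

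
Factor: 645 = 3^1*5^1*43^1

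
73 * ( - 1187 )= - 86651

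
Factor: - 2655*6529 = -3^2*5^1*59^1*6529^1 = - 17334495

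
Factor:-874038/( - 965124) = 451/498  =  2^( - 1 )*3^(-1)*11^1*41^1*83^( - 1 )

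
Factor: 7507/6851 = 13^( - 1)* 17^( - 1 ) * 31^ (  -  1)*7507^1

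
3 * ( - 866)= - 2598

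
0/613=0 = 0.00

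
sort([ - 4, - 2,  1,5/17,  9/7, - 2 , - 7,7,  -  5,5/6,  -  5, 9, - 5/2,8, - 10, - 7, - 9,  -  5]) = [-10, - 9, - 7,-7, - 5, - 5, - 5,-4,-5/2, - 2 , - 2,5/17, 5/6  ,  1,9/7 , 7,8,9]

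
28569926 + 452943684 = 481513610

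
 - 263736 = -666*396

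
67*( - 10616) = -711272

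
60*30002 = 1800120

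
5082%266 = 28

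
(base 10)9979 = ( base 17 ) 2090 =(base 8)23373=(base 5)304404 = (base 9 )14617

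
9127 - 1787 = 7340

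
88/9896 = 11/1237 = 0.01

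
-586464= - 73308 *8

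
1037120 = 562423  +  474697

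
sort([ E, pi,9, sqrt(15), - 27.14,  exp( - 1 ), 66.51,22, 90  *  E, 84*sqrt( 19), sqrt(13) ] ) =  [ - 27.14,exp (-1 ),E, pi,sqrt(13 ),sqrt( 15) , 9,22,66.51 , 90*E, 84 * sqrt(19 )]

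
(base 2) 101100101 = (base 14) 1B7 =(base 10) 357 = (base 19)if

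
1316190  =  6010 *219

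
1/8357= 1/8357 = 0.00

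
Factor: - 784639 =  - 787^1*997^1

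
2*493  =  986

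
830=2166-1336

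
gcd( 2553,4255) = 851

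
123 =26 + 97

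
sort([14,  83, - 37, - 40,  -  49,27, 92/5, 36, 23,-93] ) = [  -  93, - 49, - 40,-37, 14, 92/5,23, 27, 36,  83 ]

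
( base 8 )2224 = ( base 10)1172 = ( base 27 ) 1GB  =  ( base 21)2dh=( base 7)3263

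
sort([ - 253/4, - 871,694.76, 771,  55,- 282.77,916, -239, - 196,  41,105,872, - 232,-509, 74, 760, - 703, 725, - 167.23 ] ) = [ - 871, - 703,  -  509, - 282.77, - 239, - 232,-196, - 167.23, - 253/4, 41,55, 74,105,694.76, 725,  760,771 , 872,916]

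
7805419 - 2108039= 5697380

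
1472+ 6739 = 8211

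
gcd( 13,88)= 1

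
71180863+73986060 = 145166923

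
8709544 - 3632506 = 5077038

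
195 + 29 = 224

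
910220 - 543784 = 366436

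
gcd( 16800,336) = 336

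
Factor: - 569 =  - 569^1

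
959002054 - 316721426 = 642280628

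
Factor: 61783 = 31^1*1993^1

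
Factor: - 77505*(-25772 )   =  1997458860 = 2^2*3^1*5^1*17^1*379^1*5167^1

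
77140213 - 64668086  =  12472127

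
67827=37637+30190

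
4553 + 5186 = 9739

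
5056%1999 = 1058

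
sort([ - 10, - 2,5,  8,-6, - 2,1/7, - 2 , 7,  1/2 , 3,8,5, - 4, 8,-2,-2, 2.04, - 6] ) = [ - 10 ,-6, - 6,- 4, - 2, - 2,- 2,- 2, -2, 1/7,1/2, 2.04,  3, 5, 5,7, 8 , 8,8 ] 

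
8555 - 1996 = 6559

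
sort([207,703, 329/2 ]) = [ 329/2, 207, 703] 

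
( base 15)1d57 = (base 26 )9bc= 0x18ee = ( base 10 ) 6382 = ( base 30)72m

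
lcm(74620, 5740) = 74620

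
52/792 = 13/198=0.07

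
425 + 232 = 657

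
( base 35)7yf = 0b10011000110100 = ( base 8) 23064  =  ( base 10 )9780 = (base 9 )14366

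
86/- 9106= -43/4553 = -  0.01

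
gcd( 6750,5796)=18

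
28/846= 14/423 =0.03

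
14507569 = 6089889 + 8417680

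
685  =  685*1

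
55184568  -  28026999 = 27157569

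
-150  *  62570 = -9385500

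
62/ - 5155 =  - 62/5155 = -0.01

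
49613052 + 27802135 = 77415187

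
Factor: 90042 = 2^1 * 3^1*43^1*349^1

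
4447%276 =31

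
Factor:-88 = -2^3*11^1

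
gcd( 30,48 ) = 6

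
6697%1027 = 535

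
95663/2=47831 + 1/2 = 47831.50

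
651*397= 258447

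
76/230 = 38/115 = 0.33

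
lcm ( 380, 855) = 3420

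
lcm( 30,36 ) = 180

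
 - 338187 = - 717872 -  - 379685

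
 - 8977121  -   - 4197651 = -4779470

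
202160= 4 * 50540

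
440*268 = 117920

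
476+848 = 1324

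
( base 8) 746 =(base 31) fl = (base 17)1ba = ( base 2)111100110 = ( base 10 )486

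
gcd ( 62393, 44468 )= 1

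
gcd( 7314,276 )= 138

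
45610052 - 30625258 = 14984794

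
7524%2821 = 1882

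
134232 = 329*408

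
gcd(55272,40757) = 1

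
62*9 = 558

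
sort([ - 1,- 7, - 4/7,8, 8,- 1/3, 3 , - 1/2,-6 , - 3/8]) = [ - 7, - 6, - 1, - 4/7, - 1/2, - 3/8 , - 1/3,3, 8, 8 ]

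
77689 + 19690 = 97379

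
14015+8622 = 22637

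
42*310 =13020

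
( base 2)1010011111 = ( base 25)11L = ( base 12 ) 47B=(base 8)1237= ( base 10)671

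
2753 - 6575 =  - 3822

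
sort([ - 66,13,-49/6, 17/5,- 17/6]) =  [ - 66, - 49/6,-17/6, 17/5 , 13] 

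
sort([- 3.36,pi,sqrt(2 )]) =[-3.36,sqrt( 2),pi ]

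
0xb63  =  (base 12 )182b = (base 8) 5543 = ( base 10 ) 2915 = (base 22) 60B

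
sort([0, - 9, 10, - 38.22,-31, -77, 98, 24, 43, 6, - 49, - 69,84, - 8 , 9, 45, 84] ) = [ - 77,-69, - 49, -38.22, - 31, - 9, - 8,0, 6, 9, 10,24, 43,45, 84,84, 98]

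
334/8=41 + 3/4 =41.75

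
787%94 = 35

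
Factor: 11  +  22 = 3^1*11^1  =  33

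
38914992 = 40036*972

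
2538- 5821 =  - 3283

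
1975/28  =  70+15/28 = 70.54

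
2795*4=11180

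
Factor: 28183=28183^1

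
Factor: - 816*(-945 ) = 2^4 * 3^4*5^1*7^1 *17^1 = 771120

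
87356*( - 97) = -8473532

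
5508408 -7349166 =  - 1840758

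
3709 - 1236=2473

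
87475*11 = 962225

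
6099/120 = 50 + 33/40 = 50.83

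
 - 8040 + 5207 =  - 2833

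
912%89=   22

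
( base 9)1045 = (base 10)770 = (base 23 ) 1AB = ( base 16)302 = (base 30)pk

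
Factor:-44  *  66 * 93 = - 2^3*3^2*11^2*31^1 =- 270072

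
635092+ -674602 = -39510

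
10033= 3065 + 6968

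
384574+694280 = 1078854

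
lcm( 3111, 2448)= 149328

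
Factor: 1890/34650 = 3/55 =3^1*5^(-1)*11^( - 1)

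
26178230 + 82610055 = 108788285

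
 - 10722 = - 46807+36085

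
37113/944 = 37113/944 = 39.31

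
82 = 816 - 734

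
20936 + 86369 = 107305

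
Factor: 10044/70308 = 7^( -1 ) = 1/7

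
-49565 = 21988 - 71553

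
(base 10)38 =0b100110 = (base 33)15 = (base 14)2a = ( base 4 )212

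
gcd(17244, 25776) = 36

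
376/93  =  4 + 4/93 = 4.04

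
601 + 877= 1478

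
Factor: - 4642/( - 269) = 2^1*11^1*211^1 * 269^( -1 )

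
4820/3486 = 2410/1743= 1.38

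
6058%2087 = 1884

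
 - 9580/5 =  - 1916  =  -  1916.00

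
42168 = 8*5271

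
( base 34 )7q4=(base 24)FE4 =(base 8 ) 21424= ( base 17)1e14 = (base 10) 8980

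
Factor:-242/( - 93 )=2^1*3^(  -  1 )*11^2*31^(- 1 ) 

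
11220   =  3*3740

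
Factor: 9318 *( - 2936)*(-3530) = 2^5*3^1 * 5^1 *353^1*367^1 * 1553^1 = 96572497440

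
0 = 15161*0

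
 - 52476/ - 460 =13119/115  =  114.08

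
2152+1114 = 3266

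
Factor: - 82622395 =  - 5^1*16524479^1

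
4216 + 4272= 8488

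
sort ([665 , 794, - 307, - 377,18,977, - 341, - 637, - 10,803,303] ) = [ - 637,  -  377  ,-341, - 307  , - 10,18,  303,  665,794,803, 977 ]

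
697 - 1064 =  - 367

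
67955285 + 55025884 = 122981169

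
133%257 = 133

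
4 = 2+2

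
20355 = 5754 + 14601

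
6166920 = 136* 45345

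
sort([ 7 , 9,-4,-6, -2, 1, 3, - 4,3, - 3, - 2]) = [ - 6,  -  4,  -  4, -3,-2,-2, 1,3,3, 7, 9]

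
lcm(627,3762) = 3762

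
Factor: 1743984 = 2^4*3^3*11^1*367^1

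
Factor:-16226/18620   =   - 2^( - 1) * 5^( - 1 )*7^( - 1 )*61^1 = - 61/70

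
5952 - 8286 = - 2334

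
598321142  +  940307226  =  1538628368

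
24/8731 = 24/8731 = 0.00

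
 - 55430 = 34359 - 89789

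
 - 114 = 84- 198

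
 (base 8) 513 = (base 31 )AL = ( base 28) BN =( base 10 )331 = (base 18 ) 107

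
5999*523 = 3137477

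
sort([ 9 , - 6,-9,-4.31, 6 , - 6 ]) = [ - 9, - 6,-6, - 4.31, 6, 9]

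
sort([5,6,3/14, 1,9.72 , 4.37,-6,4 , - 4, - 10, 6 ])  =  [ - 10, - 6, - 4 , 3/14, 1,  4,  4.37,5 , 6,6,9.72]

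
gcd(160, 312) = 8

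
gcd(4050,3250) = 50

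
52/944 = 13/236 = 0.06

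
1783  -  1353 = 430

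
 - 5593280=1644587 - 7237867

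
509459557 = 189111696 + 320347861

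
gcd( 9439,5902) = 1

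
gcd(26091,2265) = 3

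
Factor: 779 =19^1*41^1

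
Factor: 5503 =5503^1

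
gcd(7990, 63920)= 7990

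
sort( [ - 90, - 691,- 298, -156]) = [ - 691, - 298,  -  156, - 90]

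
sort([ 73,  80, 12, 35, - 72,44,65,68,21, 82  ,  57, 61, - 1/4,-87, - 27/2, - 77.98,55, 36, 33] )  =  [ - 87,-77.98, - 72, - 27/2, - 1/4, 12, 21, 33, 35,36, 44,55, 57, 61,  65,68,73, 80,82 ]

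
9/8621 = 9/8621 = 0.00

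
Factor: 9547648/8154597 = 867968/741327 = 2^7 * 3^(- 1) * 29^( - 1) * 6781^1 * 8521^( - 1 )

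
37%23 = 14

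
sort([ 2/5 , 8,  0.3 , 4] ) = [ 0.3, 2/5 , 4,8]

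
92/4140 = 1/45=0.02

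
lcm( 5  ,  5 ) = 5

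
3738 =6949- 3211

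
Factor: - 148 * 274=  - 40552 = - 2^3*37^1*137^1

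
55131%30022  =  25109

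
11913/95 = 125 + 2/5 = 125.40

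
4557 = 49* 93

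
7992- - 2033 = 10025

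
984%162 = 12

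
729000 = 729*1000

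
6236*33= 205788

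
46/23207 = 2/1009 = 0.00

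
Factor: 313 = 313^1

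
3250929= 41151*79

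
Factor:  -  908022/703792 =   -  2^( - 3)*3^1*43987^(  -  1 )*151337^1 = - 454011/351896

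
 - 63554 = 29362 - 92916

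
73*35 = 2555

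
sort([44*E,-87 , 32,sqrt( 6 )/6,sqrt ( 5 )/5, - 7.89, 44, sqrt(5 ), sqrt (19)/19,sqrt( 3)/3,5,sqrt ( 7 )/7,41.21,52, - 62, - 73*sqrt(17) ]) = [ - 73 * sqrt (17), - 87, - 62, - 7.89,sqrt ( 19 )/19, sqrt(7 ) /7, sqrt (6)/6,  sqrt(5 ) /5,sqrt(  3)/3,sqrt(5 ), 5,32,41.21,44 , 52,44 * E]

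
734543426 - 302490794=432052632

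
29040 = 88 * 330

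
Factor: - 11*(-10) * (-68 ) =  - 2^3*5^1*11^1*17^1 = - 7480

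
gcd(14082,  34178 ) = 2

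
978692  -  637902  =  340790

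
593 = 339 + 254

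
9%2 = 1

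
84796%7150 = 6146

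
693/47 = 693/47 = 14.74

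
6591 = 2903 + 3688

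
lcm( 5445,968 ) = 43560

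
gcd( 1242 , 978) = 6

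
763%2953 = 763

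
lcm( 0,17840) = 0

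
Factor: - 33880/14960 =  -77/34 =- 2^ ( - 1)*7^1*11^1 *17^( - 1)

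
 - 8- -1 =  - 7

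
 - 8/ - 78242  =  4/39121  =  0.00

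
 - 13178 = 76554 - 89732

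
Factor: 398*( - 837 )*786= -261837036 = - 2^2*3^4 * 31^1*131^1*199^1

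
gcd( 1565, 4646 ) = 1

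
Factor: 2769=3^1*13^1*71^1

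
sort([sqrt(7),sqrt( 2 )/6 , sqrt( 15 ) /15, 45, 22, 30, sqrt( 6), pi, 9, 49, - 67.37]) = [ - 67.37 , sqrt(2 )/6,sqrt( 15 )/15, sqrt(6), sqrt( 7), pi,9, 22, 30, 45,49 ]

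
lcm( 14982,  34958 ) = 104874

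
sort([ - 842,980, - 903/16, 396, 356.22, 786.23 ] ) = [-842 , - 903/16, 356.22 , 396, 786.23, 980 ]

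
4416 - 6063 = -1647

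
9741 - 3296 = 6445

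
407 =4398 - 3991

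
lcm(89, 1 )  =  89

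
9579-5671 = 3908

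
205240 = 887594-682354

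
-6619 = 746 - 7365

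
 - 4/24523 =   -  4/24523 = - 0.00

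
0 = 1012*0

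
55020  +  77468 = 132488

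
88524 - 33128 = 55396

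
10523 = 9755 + 768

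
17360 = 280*62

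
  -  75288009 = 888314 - 76176323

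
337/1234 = 337/1234 = 0.27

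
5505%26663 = 5505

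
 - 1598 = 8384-9982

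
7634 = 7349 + 285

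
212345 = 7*30335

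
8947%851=437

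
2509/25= 100 + 9/25 = 100.36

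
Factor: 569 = 569^1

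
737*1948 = 1435676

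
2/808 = 1/404 =0.00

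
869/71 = 869/71=12.24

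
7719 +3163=10882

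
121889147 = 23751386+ 98137761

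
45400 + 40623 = 86023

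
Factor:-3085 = -5^1*617^1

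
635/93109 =635/93109 = 0.01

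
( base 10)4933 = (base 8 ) 11505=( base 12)2a31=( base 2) 1001101000101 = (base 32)4Q5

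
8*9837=78696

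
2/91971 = 2/91971 =0.00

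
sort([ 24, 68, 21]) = [ 21,24,68]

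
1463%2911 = 1463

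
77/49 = 11/7 = 1.57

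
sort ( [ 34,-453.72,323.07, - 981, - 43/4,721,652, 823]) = [ - 981,  -  453.72 , - 43/4, 34,323.07, 652,721,823]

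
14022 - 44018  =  -29996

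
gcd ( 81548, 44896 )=4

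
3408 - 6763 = -3355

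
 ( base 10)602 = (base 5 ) 4402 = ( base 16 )25A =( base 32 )IQ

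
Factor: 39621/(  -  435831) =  - 1/11  =  -11^( - 1 ) 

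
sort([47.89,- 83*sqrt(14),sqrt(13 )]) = [ - 83*sqrt(14 ) , sqrt(13 ),47.89] 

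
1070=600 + 470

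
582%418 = 164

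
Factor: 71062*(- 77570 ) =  - 5512279340=- 2^2*5^1*7757^1*35531^1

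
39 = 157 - 118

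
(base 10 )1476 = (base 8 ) 2704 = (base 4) 113010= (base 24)2dc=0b10111000100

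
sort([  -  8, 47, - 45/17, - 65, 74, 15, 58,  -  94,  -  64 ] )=[-94, - 65, - 64, - 8, - 45/17, 15,47,58,74] 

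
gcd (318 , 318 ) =318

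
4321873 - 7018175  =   - 2696302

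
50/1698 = 25/849 =0.03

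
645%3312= 645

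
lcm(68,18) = 612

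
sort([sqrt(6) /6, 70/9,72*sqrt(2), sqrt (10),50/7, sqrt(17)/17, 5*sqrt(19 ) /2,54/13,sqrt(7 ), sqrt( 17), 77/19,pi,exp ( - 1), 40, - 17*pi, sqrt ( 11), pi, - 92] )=[ - 92, - 17*pi, sqrt(17)/17 , exp ( - 1), sqrt(6)/6, sqrt (7) , pi,pi, sqrt (10), sqrt ( 11),77/19,sqrt ( 17 ), 54/13,50/7, 70/9, 5*sqrt(19)/2, 40, 72 * sqrt(2)]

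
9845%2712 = 1709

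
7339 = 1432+5907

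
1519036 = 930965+588071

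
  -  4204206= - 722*5823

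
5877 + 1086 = 6963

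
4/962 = 2/481=0.00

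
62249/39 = 62249/39= 1596.13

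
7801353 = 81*96313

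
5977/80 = 5977/80=74.71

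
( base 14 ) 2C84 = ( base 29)9DA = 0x1F14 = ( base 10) 7956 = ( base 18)16A0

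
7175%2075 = 950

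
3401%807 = 173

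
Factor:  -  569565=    - 3^3*5^1*4219^1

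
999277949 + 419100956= 1418378905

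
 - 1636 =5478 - 7114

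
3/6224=3/6224 = 0.00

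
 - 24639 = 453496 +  - 478135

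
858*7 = 6006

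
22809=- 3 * ( - 7603)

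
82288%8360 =7048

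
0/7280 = 0 = 0.00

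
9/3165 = 3/1055   =  0.00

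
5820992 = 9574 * 608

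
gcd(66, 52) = 2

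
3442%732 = 514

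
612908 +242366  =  855274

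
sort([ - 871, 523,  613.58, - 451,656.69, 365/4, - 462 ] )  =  [ - 871,  -  462, - 451, 365/4, 523,  613.58, 656.69 ] 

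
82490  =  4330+78160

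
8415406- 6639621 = 1775785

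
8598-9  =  8589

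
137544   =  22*6252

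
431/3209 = 431/3209 =0.13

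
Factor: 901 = 17^1*53^1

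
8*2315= 18520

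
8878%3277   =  2324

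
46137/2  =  46137/2 = 23068.50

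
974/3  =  974/3= 324.67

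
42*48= 2016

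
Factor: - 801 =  - 3^2*89^1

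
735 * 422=310170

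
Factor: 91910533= 11^1 * 13^1*53^1*67^1*181^1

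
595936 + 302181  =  898117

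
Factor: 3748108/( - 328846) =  - 267722/23489 = - 2^1*7^1*13^1*83^(  -  1)*283^( - 1)*1471^1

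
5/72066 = 5/72066 = 0.00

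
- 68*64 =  - 4352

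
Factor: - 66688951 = -7^2 * 29^1*71^1 * 661^1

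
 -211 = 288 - 499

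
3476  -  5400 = -1924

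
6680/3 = 2226 + 2/3 = 2226.67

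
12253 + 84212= 96465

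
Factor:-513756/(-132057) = 284/73 = 2^2*71^1*73^( - 1) 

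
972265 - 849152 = 123113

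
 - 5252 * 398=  - 2090296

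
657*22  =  14454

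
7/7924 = 1/1132 = 0.00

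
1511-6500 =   -  4989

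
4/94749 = 4/94749 = 0.00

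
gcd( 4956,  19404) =84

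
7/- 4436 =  - 7/4436 = -0.00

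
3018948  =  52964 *57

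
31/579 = 31/579= 0.05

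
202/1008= 101/504 = 0.20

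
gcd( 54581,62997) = 1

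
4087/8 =510 + 7/8=510.88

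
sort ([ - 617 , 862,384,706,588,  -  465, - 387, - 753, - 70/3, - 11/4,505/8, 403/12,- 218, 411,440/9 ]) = [ - 753, - 617, - 465,  -  387, - 218, - 70/3, - 11/4, 403/12,440/9,505/8,384 , 411  ,  588,706,862]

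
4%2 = 0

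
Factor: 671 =11^1*61^1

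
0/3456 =0= 0.00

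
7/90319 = 7/90319  =  0.00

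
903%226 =225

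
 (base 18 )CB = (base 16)e3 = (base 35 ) 6H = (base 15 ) 102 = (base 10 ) 227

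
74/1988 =37/994 =0.04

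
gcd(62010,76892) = 2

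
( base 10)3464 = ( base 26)536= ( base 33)35w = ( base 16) d88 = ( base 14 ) 1396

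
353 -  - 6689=7042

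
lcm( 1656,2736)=62928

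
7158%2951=1256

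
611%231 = 149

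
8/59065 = 8/59065 = 0.00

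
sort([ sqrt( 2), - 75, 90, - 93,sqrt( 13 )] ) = [-93,  -  75, sqrt( 2), sqrt(13), 90 ]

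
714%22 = 10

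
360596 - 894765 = -534169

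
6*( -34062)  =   - 204372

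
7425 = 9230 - 1805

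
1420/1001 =1 + 419/1001 = 1.42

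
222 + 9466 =9688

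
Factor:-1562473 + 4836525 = 3274052 = 2^2*193^1*4241^1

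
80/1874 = 40/937 = 0.04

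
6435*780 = 5019300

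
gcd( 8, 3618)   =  2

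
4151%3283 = 868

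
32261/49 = 32261/49 = 658.39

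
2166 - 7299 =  - 5133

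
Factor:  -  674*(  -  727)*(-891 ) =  - 436588218 = - 2^1 * 3^4 * 11^1*337^1*727^1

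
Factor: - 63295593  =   - 3^1 * 19^1 * 1110449^1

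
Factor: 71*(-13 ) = -13^1*71^1 = -923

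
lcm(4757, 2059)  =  137953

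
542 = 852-310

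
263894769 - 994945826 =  - 731051057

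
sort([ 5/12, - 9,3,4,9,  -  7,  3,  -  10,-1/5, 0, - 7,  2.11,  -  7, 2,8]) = [ - 10,-9, - 7, -7,- 7,-1/5,0,5/12, 2,2.11,3, 3,4, 8, 9] 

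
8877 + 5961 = 14838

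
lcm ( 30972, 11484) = 1022076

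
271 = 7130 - 6859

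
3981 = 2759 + 1222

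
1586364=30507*52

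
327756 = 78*4202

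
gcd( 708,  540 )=12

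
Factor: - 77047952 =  - 2^4*281^1*17137^1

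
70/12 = 35/6 = 5.83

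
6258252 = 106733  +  6151519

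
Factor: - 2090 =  - 2^1 * 5^1*11^1 * 19^1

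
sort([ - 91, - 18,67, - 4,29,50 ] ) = [ - 91, - 18,- 4,29,50,67] 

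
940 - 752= 188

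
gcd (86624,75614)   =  2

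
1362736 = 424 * 3214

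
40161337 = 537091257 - 496929920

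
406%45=1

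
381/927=127/309 = 0.41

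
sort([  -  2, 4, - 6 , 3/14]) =[- 6,-2,3/14, 4 ]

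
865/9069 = 865/9069 = 0.10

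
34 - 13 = 21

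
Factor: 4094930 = 2^1*5^1 * 7^2*61^1*137^1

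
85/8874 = 5/522 = 0.01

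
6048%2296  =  1456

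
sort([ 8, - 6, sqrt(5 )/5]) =[ - 6, sqrt (5)/5, 8]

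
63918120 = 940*67998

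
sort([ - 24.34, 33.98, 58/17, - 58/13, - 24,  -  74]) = [ - 74, - 24.34, - 24, - 58/13,58/17, 33.98]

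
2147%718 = 711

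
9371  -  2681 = 6690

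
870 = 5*174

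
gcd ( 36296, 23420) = 4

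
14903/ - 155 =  - 97 + 132/155= - 96.15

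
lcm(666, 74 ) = 666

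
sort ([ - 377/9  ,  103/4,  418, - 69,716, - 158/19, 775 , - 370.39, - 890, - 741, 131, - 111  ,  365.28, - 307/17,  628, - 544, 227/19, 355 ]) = [  -  890 , - 741, - 544 ,  -  370.39, - 111, - 69, - 377/9, - 307/17, - 158/19 , 227/19,103/4 , 131, 355 , 365.28 , 418, 628 , 716,  775]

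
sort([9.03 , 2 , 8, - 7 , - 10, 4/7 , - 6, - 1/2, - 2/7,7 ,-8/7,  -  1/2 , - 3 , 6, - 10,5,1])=[-10, -10 ,  -  7, - 6, - 3,  -  8/7, - 1/2 ,- 1/2, - 2/7,4/7 , 1,2, 5 , 6, 7,8,  9.03] 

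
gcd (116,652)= 4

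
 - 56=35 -91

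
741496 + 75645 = 817141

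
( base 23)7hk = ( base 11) 3100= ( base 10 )4114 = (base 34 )3j0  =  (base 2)1000000010010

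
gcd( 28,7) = 7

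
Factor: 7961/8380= 2^( - 2) * 5^(-1 ) * 19^1=19/20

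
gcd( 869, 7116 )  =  1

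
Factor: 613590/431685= 2^1 * 3^( - 1) * 53^ ( - 1 ) *113^1 = 226/159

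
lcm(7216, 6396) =281424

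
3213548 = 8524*377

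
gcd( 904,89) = 1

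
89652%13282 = 9960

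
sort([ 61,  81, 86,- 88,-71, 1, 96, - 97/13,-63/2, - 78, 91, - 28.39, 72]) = [-88, - 78, -71, - 63/2, - 28.39, - 97/13, 1, 61,72, 81, 86, 91, 96] 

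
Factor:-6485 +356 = -3^3*227^1  =  - 6129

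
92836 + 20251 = 113087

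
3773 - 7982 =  - 4209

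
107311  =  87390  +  19921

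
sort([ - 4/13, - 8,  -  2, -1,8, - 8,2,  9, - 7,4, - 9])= [ - 9,  -  8 ,-8, - 7, -2, - 1, - 4/13,  2,4 , 8, 9 ]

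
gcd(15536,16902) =2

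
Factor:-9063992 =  - 2^3*7^1 * 17^1*9521^1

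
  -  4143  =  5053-9196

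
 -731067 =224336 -955403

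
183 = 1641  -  1458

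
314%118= 78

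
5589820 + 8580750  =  14170570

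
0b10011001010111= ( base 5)303230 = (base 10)9815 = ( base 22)k63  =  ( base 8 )23127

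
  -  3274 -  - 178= -3096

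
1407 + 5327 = 6734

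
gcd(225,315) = 45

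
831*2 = 1662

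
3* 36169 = 108507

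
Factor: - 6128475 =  - 3^1 * 5^2 *41^1*1993^1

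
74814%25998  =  22818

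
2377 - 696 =1681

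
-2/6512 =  - 1/3256=- 0.00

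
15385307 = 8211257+7174050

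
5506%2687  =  132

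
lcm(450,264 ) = 19800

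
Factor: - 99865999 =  - 99865999^1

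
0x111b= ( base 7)15524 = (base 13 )1cbb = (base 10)4379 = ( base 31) 4h8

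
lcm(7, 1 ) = 7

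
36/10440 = 1/290 =0.00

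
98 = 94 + 4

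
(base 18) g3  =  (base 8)443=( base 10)291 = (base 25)BG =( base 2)100100011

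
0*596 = 0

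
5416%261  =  196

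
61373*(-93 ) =-5707689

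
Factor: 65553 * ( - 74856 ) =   -  2^3*3^2*3119^1* 21851^1=- 4907035368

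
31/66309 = 1/2139 = 0.00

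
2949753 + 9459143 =12408896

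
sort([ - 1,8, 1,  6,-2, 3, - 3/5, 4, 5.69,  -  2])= [ - 2, -2,-1 , - 3/5, 1, 3,4, 5.69,6,  8 ] 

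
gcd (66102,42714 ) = 6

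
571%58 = 49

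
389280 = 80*4866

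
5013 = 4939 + 74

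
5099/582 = 5099/582 = 8.76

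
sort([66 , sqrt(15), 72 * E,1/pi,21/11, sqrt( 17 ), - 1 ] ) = [ - 1,1/pi, 21/11, sqrt( 15 ), sqrt(17 ), 66,72*E] 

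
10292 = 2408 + 7884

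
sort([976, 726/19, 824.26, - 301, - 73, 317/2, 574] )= [  -  301, -73, 726/19,317/2,574, 824.26,976 ]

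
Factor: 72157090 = 2^1*5^1*7215709^1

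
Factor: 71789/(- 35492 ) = - 2^( - 2)*19^(- 1 )*467^(-1)*71789^1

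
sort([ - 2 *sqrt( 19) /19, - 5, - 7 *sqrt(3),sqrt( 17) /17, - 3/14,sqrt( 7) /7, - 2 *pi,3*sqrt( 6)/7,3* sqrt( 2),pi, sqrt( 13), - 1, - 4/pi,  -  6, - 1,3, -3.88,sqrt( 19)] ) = [- 7*sqrt(3), - 2 * pi, - 6,-5, - 3.88, - 4/pi, - 1,-1  ,- 2*sqrt( 19)/19, - 3/14,sqrt ( 17) /17,  sqrt(7)/7,3* sqrt(6 ) /7,3,pi,sqrt( 13),  3 * sqrt(2 ),sqrt( 19 ) ] 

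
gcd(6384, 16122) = 6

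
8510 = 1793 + 6717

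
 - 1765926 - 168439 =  - 1934365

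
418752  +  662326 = 1081078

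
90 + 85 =175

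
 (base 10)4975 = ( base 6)35011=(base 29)5QG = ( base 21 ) b5j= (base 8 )11557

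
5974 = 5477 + 497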